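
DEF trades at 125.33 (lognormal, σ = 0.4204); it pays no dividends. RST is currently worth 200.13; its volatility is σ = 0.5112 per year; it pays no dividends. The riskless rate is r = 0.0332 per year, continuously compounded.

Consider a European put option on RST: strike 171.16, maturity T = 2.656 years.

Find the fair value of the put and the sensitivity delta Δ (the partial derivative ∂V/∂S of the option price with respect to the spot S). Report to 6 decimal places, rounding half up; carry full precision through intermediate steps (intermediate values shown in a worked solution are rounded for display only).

price = 38.233008
Δ = -0.238824

σ√T = 0.5112·√2.656 = 0.833115
d₁ = (ln(S/K) + (r+σ²/2)T) / (σ√T) = (ln(200.13/171.16) + (0.0332+0.5112²/2)·2.656) / 0.833115 = (0.156368 + 0.435219) / 0.833115 = 0.710091
d₂ = d₁ − σ√T = 0.710091 − 0.833115 = -0.123023
e^{−rT} = 0.915597
N(−d₁) = 0.238824,  N(−d₂) = 0.548956
Put price V = K·e^{−rT}·N(−d₂) − S·N(−d₁) = 86.028797 − 47.795789 = 38.233008
Δ = −N(−d₁) = -0.238824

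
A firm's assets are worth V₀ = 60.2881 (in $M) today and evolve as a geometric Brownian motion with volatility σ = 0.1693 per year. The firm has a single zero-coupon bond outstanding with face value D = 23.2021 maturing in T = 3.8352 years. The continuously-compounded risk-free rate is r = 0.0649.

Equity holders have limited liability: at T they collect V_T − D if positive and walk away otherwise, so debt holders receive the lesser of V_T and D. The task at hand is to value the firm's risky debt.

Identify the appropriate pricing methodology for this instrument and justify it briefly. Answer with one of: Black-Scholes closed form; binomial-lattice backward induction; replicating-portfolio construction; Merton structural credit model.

Key observation: the question is about default risk generated by asset-value dynamics against a debt face of 23.2021 — the structural framework prices exactly that.

framework: Merton structural credit model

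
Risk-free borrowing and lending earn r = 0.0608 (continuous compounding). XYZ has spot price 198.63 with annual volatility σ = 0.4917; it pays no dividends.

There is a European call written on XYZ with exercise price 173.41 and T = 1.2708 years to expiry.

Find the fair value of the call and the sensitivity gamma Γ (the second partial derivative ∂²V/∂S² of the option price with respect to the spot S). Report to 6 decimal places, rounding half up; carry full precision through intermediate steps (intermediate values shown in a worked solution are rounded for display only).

σ√T = 0.4917·√1.2708 = 0.554292
d₁ = (ln(S/K) + (r+σ²/2)T) / (σ√T) = (ln(198.63/173.41) + (0.0608+0.4917²/2)·1.2708) / 0.554292 = (0.135785 + 0.230885) / 0.554292 = 0.661510
d₂ = d₁ − σ√T = 0.661510 − 0.554292 = 0.107217
e^{−rT} = 0.925645
N(d₁) = 0.745857,  N(d₂) = 0.542692
Call price V = S·N(d₁) − K·e^{−rT}·N(d₂) = 148.149621 − 87.110746 = 61.038875
φ(d₁) = (1/√(2π))·e^{−d₁²/2} = 0.320544
Γ = φ(d₁) / (S·σ·√T) = 0.002911

price = 61.038875
Γ = 0.002911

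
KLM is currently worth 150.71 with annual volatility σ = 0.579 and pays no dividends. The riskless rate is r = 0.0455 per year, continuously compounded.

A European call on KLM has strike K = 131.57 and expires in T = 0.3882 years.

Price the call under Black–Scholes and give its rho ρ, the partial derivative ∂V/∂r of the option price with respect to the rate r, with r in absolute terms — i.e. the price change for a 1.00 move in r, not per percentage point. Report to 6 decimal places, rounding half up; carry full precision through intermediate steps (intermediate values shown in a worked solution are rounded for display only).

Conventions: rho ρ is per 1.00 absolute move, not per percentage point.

σ√T = 0.579·√0.3882 = 0.360750
d₁ = (ln(S/K) + (r+σ²/2)T) / (σ√T) = (ln(150.71/131.57) + (0.0455+0.579²/2)·0.3882) / 0.360750 = (0.135818 + 0.082733) / 0.360750 = 0.605826
d₂ = d₁ − σ√T = 0.605826 − 0.360750 = 0.245076
e^{−rT} = 0.982492
N(d₁) = 0.727685,  N(d₂) = 0.596801
Call price V = S·N(d₁) − K·e^{−rT}·N(d₂) = 109.669395 − 77.146397 = 32.522998
ρ = K·T·e^{−rT}·N(d₂) = 29.948231

price = 32.522998
ρ = 29.948231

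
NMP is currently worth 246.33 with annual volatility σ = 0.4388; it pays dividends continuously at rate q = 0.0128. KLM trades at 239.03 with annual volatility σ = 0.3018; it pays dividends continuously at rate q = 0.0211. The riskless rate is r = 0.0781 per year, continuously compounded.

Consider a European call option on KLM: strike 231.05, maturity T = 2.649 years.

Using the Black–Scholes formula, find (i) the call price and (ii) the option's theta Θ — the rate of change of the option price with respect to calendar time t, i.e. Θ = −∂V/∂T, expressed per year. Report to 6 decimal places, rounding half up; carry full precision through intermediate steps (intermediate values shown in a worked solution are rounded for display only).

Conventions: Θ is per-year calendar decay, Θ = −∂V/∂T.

σ√T = 0.3018·√2.649 = 0.491202
d₁ = (ln(S/K) + (r−q+σ²/2)T) / (σ√T) = (ln(239.03/231.05) + (0.0781−0.0211+0.3018²/2)·2.649) / 0.491202 = (0.033955 + 0.271633) / 0.491202 = 0.622122
d₂ = d₁ − σ√T = 0.622122 − 0.491202 = 0.130920
e^{−rT} = 0.813112
e^{−qT} = 0.945639
N(d₁) = 0.733069,  N(d₂) = 0.552081
Call price V = S·e^{−qT}·N(d₁) − K·e^{−rT}·N(d₂) = 165.700179 − 103.719091 = 61.981088
φ(d₁) = (1/√(2π))·e^{−d₁²/2} = 0.328750
Θ = −S·e^{−qT}·φ(d₁)·σ/(2√T) + q·S·e^{−qT}·N(d₁) − r·K·e^{−rT}·N(d₂) = −6.889577 + 3.496274 − 8.100461 = -11.493764

price = 61.981088
Θ = -11.493764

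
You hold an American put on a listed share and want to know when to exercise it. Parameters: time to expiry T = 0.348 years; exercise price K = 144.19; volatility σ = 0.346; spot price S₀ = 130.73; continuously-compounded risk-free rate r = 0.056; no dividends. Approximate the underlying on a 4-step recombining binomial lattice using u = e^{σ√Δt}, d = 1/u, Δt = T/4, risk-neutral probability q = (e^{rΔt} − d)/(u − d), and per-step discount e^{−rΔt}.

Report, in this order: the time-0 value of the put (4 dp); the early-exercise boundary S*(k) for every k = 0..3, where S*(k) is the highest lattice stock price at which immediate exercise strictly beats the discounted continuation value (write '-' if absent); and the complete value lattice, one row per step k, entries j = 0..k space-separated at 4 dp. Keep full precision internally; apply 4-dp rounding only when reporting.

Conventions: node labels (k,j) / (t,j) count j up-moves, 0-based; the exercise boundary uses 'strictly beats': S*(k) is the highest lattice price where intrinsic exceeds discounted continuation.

Δt=0.08700, u=1.10744, d=0.90298, q=0.49839, disc=e^(-rΔt)=0.99514
k=4 terminal: V=max(K-S,0) → 57.2766 37.5964 13.4600 0.0000 0.0000
k=3: j=0 S=96.2518 intr=47.9382 cont=47.2374 V=47.9382[EX]; j=1 S=118.0465 intr=26.1435 cont=25.4427 V=26.1435[EX]; j=2 S=144.7763 intr=0.0000 cont=6.7188 V=6.7188[hold]; j=3 S=177.5585 intr=0.0000 cont=0.0000 V=0.0000[hold]  S*(3)=118.0465
k=2: j=0 S=106.5936 intr=37.5964 cont=36.8956 V=37.5964[EX]; j=1 S=130.7300 intr=13.4600 cont=16.3823 V=16.3823[hold]; j=2 S=160.3317 intr=0.0000 cont=3.3538 V=3.3538[hold]  S*(2)=106.5936
k=1: j=0 S=118.0465 intr=26.1435 cont=26.8921 V=26.8921[hold]; j=1 S=144.7763 intr=0.0000 cont=9.8409 V=9.8409[hold]  S*(1)=-
k=0: j=0 S=130.7300 intr=13.4600 cont=18.3045 V=18.3045[hold]  S*(0)=-

price = 18.3045
boundary = - - 106.5936 118.0465
tree:
18.3045
26.8921 9.8409
37.5964 16.3823 3.3538
47.9382 26.1435 6.7188 0.0000
57.2766 37.5964 13.4600 0.0000 0.0000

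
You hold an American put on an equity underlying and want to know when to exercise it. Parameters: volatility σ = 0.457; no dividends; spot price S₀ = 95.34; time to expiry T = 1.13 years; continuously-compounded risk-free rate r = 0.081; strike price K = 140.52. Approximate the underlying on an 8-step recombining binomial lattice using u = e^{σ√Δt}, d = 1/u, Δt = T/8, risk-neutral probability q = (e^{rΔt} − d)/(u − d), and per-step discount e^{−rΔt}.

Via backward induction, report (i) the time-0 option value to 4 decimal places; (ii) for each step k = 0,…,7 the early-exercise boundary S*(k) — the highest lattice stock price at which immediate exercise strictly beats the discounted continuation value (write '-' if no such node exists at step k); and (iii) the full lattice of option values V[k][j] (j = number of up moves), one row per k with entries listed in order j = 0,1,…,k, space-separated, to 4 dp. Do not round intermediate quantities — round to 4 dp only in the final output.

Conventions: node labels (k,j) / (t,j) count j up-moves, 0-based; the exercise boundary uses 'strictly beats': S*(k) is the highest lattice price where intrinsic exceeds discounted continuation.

params: Δt=0.14125 u=1.18739 d=0.84219 q=0.49050 e^(-rΔt)=0.98862
t_8 payoffs: 116.3912 106.5011 92.5571 72.8976 45.1800 6.1012 0.0000 0.0000 0.0000
t_7: node(7,0) S=28.6502 payoff=111.8698 vs cont=110.2712 → 111.8698 [stop]  node(7,1) S=40.3936 payoff=100.1264 vs cont=98.5278 → 100.1264 [stop]  node(7,2) S=56.9505 payoff=83.5695 vs cont=81.9709 → 83.5695 [stop]  node(7,3) S=80.2939 payoff=60.2261 vs cont=58.6275 → 60.2261 [stop]  node(7,4) S=113.2055 payoff=27.3145 vs cont=25.7159 → 27.3145 [stop]  node(7,5) S=159.6072 payoff=0.0000 vs cont=3.0732 → 3.0732 [wait]  node(7,6) S=225.0284 payoff=0.0000 vs cont=0.0000 → 0.0000 [wait]  node(7,7) S=317.2650 payoff=0.0000 vs cont=0.0000 → 0.0000 [wait]  ⇒ S*(7)=113.2055
t_6: node(6,0) S=34.0189 payoff=106.5011 vs cont=104.9025 → 106.5011 [stop]  node(6,1) S=47.9629 payoff=92.5571 vs cont=90.9585 → 92.5571 [stop]  node(6,2) S=67.6224 payoff=72.8976 vs cont=71.2991 → 72.8976 [stop]  node(6,3) S=95.3400 payoff=45.1800 vs cont=43.5814 → 45.1800 [stop]  node(6,4) S=134.4188 payoff=6.1012 vs cont=15.2487 → 15.2487 [wait]  node(6,5) S=189.5156 payoff=0.0000 vs cont=1.5480 → 1.5480 [wait]  node(6,6) S=267.1959 payoff=0.0000 vs cont=0.0000 → 0.0000 [wait]  ⇒ S*(6)=95.3400
t_5: node(5,0) S=40.3936 payoff=100.1264 vs cont=98.5278 → 100.1264 [stop]  node(5,1) S=56.9505 payoff=83.5695 vs cont=81.9709 → 83.5695 [stop]  node(5,2) S=80.2939 payoff=60.2261 vs cont=58.6275 → 60.2261 [stop]  node(5,3) S=113.2055 payoff=27.3145 vs cont=30.1517 → 30.1517 [wait]  node(5,4) S=159.6072 payoff=0.0000 vs cont=8.4315 → 8.4315 [wait]  node(5,5) S=225.0284 payoff=0.0000 vs cont=0.7797 → 0.7797 [wait]  ⇒ S*(5)=80.2939
t_4: node(4,0) S=47.9629 payoff=92.5571 vs cont=90.9585 → 92.5571 [stop]  node(4,1) S=67.6224 payoff=72.8976 vs cont=71.2991 → 72.8976 [stop]  node(4,2) S=95.3400 payoff=45.1800 vs cont=44.9573 → 45.1800 [stop]  node(4,3) S=134.4188 payoff=6.1012 vs cont=19.2761 → 19.2761 [wait]  node(4,4) S=189.5156 payoff=0.0000 vs cont=4.6251 → 4.6251 [wait]  ⇒ S*(4)=95.3400
t_3: node(3,0) S=56.9505 payoff=83.5695 vs cont=81.9709 → 83.5695 [stop]  node(3,1) S=80.2939 payoff=60.2261 vs cont=58.6275 → 60.2261 [stop]  node(3,2) S=113.2055 payoff=27.3145 vs cont=32.1047 → 32.1047 [wait]  node(3,3) S=159.6072 payoff=0.0000 vs cont=11.9522 → 11.9522 [wait]  ⇒ S*(3)=80.2939
t_2: node(2,0) S=67.6224 payoff=72.8976 vs cont=71.2991 → 72.8976 [stop]  node(2,1) S=95.3400 payoff=45.1800 vs cont=45.9043 → 45.9043 [wait]  node(2,2) S=134.4188 payoff=6.1012 vs cont=21.9671 → 21.9671 [wait]  ⇒ S*(2)=67.6224
t_1: node(1,0) S=80.2939 payoff=60.2261 vs cont=58.9787 → 60.2261 [stop]  node(1,1) S=113.2055 payoff=27.3145 vs cont=33.7745 → 33.7745 [wait]  ⇒ S*(1)=80.2939
t_0: node(0,0) S=95.3400 payoff=45.1800 vs cont=46.7140 → 46.7140 [wait]  ⇒ S*(0)=-

price = 46.7140
boundary = - 80.2939 67.6224 80.2939 95.3400 80.2939 95.3400 113.2055
tree:
46.7140
60.2261 33.7745
72.8976 45.9043 21.9671
83.5695 60.2261 32.1047 11.9522
92.5571 72.8976 45.1800 19.2761 4.6251
100.1264 83.5695 60.2261 30.1517 8.4315 0.7797
106.5011 92.5571 72.8976 45.1800 15.2487 1.5480 0.0000
111.8698 100.1264 83.5695 60.2261 27.3145 3.0732 0.0000 0.0000
116.3912 106.5011 92.5571 72.8976 45.1800 6.1012 0.0000 0.0000 0.0000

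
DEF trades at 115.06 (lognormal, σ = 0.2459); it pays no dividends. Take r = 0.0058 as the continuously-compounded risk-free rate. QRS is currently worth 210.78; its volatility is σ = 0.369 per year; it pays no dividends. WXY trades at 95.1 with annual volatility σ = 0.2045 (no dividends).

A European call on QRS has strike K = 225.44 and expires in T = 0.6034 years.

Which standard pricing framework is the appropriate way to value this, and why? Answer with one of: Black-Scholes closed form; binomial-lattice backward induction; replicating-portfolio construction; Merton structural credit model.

framework: Black-Scholes closed form

Key observation: the strike-225.44 call on QRS is European-exercise on a continuously-modelled lognormal underlying, so its value is a single closed-form evaluation.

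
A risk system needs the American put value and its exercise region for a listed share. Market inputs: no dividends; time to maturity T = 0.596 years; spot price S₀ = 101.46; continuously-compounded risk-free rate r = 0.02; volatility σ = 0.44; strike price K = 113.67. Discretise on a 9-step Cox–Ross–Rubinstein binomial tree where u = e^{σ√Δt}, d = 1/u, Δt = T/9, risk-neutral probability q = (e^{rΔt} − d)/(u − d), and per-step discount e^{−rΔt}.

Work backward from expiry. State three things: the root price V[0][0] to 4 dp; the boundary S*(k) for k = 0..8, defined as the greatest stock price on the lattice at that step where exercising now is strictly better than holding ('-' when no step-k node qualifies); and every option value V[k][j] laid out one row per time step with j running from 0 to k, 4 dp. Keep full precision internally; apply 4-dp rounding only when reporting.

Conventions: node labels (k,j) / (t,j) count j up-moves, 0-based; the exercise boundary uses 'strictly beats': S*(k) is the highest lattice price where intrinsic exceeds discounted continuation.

price = 20.3766
boundary = - - - - 64.5056 72.2390 80.8995 90.5984 101.4600
tree:
20.3766
26.6584 13.5610
33.8158 18.9023 7.7555
41.4861 25.5187 11.7167 3.4436
49.1644 33.2014 17.1850 5.7670 0.9113
56.0699 41.4310 24.2906 9.4595 1.7436 0.0034
62.2362 49.1644 32.7705 15.0813 3.3358 0.0066 0.0000
67.7424 56.0699 41.4310 23.0716 6.3820 0.0126 0.0000 0.0000
72.6590 62.2362 49.1644 32.7705 12.2100 0.0241 0.0000 0.0000 0.0000
77.0494 67.7424 56.0699 41.4310 23.0716 0.0462 0.0000 0.0000 0.0000 0.0000

Δt=0.06622  u=1.11989  d=0.89295  q=0.47756  discount=0.99868
step 9 (expiry): payoffs max(K−S,0) = 77.0494 67.7424 56.0699 41.4310 23.0716 0.0462 0.0000 0.0000 0.0000 0.0000
step 8: (k=8,j=0): S=41.0110, K−S=72.6590, hold=72.5086 ⇒ V=72.6590 exercise | (k=8,j=1): S=51.4338, K−S=62.2362, hold=62.0858 ⇒ V=62.2362 exercise | (k=8,j=2): S=64.5056, K−S=49.1644, hold=49.0140 ⇒ V=49.1644 exercise | (k=8,j=3): S=80.8995, K−S=32.7705, hold=32.6200 ⇒ V=32.7705 exercise | (k=8,j=4): S=101.4600, K−S=12.2100, hold=12.0596 ⇒ V=12.2100 exercise | (k=8,j=5): S=127.2458, K−S=0.0000, hold=0.0241 ⇒ V=0.0241 continue | (k=8,j=6): S=159.5851, K−S=0.0000, hold=0.0000 ⇒ V=0.0000 continue | (k=8,j=7): S=200.1433, K−S=0.0000, hold=0.0000 ⇒ V=0.0000 continue | (k=8,j=8): S=251.0093, K−S=0.0000, hold=0.0000 ⇒ V=0.0000 continue  boundary S*=101.4600
step 7: (k=7,j=0): S=45.9276, K−S=67.7424, hold=67.5919 ⇒ V=67.7424 exercise | (k=7,j=1): S=57.6001, K−S=56.0699, hold=55.9195 ⇒ V=56.0699 exercise | (k=7,j=2): S=72.2390, K−S=41.4310, hold=41.2805 ⇒ V=41.4310 exercise | (k=7,j=3): S=90.5984, K−S=23.0716, hold=22.9212 ⇒ V=23.0716 exercise | (k=7,j=4): S=113.6238, K−S=0.0462, hold=6.3820 ⇒ V=6.3820 continue | (k=7,j=5): S=142.5010, K−S=0.0000, hold=0.0126 ⇒ V=0.0126 continue | (k=7,j=6): S=178.7174, K−S=0.0000, hold=0.0000 ⇒ V=0.0000 continue | (k=7,j=7): S=224.1380, K−S=0.0000, hold=0.0000 ⇒ V=0.0000 continue  boundary S*=90.5984
step 6: (k=6,j=0): S=51.4338, K−S=62.2362, hold=62.0858 ⇒ V=62.2362 exercise | (k=6,j=1): S=64.5056, K−S=49.1644, hold=49.0140 ⇒ V=49.1644 exercise | (k=6,j=2): S=80.8995, K−S=32.7705, hold=32.6200 ⇒ V=32.7705 exercise | (k=6,j=3): S=101.4600, K−S=12.2100, hold=15.0813 ⇒ V=15.0813 continue | (k=6,j=4): S=127.2458, K−S=0.0000, hold=3.3358 ⇒ V=3.3358 continue | (k=6,j=5): S=159.5851, K−S=0.0000, hold=0.0066 ⇒ V=0.0066 continue | (k=6,j=6): S=200.1433, K−S=0.0000, hold=0.0000 ⇒ V=0.0000 continue  boundary S*=80.8995
step 5: (k=5,j=0): S=57.6001, K−S=56.0699, hold=55.9195 ⇒ V=56.0699 exercise | (k=5,j=1): S=72.2390, K−S=41.4310, hold=41.2805 ⇒ V=41.4310 exercise | (k=5,j=2): S=90.5984, K−S=23.0716, hold=24.2906 ⇒ V=24.2906 continue | (k=5,j=3): S=113.6238, K−S=0.0462, hold=9.4595 ⇒ V=9.4595 continue | (k=5,j=4): S=142.5010, K−S=0.0000, hold=1.7436 ⇒ V=1.7436 continue | (k=5,j=5): S=178.7174, K−S=0.0000, hold=0.0034 ⇒ V=0.0034 continue  boundary S*=72.2390
step 4: (k=4,j=0): S=64.5056, K−S=49.1644, hold=49.0140 ⇒ V=49.1644 exercise | (k=4,j=1): S=80.8995, K−S=32.7705, hold=33.2014 ⇒ V=33.2014 continue | (k=4,j=2): S=101.4600, K−S=12.2100, hold=17.1850 ⇒ V=17.1850 continue | (k=4,j=3): S=127.2458, K−S=0.0000, hold=5.7670 ⇒ V=5.7670 continue | (k=4,j=4): S=159.5851, K−S=0.0000, hold=0.9113 ⇒ V=0.9113 continue  boundary S*=64.5056
step 3: (k=3,j=0): S=72.2390, K−S=41.4310, hold=41.4861 ⇒ V=41.4861 continue | (k=3,j=1): S=90.5984, K−S=23.0716, hold=25.5187 ⇒ V=25.5187 continue | (k=3,j=2): S=113.6238, K−S=0.0462, hold=11.7167 ⇒ V=11.7167 continue | (k=3,j=3): S=142.5010, K−S=0.0000, hold=3.4436 ⇒ V=3.4436 continue  boundary S*=-
step 2: (k=2,j=0): S=80.8995, K−S=32.7705, hold=33.8158 ⇒ V=33.8158 continue | (k=2,j=1): S=101.4600, K−S=12.2100, hold=18.9023 ⇒ V=18.9023 continue | (k=2,j=2): S=127.2458, K−S=0.0000, hold=7.7555 ⇒ V=7.7555 continue  boundary S*=-
step 1: (k=1,j=0): S=90.5984, K−S=23.0716, hold=26.6584 ⇒ V=26.6584 continue | (k=1,j=1): S=113.6238, K−S=0.0462, hold=13.5610 ⇒ V=13.5610 continue  boundary S*=-
step 0: (k=0,j=0): S=101.4600, K−S=12.2100, hold=20.3766 ⇒ V=20.3766 continue  boundary S*=-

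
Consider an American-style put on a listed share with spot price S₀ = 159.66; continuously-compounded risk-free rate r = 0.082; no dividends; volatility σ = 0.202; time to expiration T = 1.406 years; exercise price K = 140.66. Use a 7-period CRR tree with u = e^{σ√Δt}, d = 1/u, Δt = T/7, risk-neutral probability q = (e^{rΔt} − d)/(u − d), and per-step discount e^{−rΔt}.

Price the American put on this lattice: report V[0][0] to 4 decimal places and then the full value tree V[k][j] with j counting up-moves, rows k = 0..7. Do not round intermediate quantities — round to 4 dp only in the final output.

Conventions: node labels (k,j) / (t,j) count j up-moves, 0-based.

params: Δt=0.20086 u=1.09475 d=0.91345 q=0.56898 e^(-rΔt)=0.98366
t_7 payoffs: 55.9416 39.1260 18.9727 0.0000 0.0000 0.0000 0.0000 0.0000
k=6: node(6,0) S=92.7459 payoff=47.9141 vs cont=45.6164 → 47.9141 [stop]  node(6,1) S=111.1549 payoff=29.5051 vs cont=27.2074 → 29.5051 [stop]  node(6,2) S=133.2178 payoff=7.4422 vs cont=8.0441 → 8.0441 [wait]  node(6,3) S=159.6600 payoff=0.0000 vs cont=0.0000 → 0.0000 [wait]  node(6,4) S=191.3506 payoff=0.0000 vs cont=0.0000 → 0.0000 [wait]  node(6,5) S=229.3315 payoff=0.0000 vs cont=0.0000 → 0.0000 [wait]  node(6,6) S=274.8511 payoff=0.0000 vs cont=0.0000 → 0.0000 [wait]
k=5: node(5,0) S=101.5340 payoff=39.1260 vs cont=36.8282 → 39.1260 [stop]  node(5,1) S=121.6873 payoff=18.9727 vs cont=17.0118 → 18.9727 [stop]  node(5,2) S=145.8409 payoff=0.0000 vs cont=3.4106 → 3.4106 [wait]  node(5,3) S=174.7886 payoff=0.0000 vs cont=0.0000 → 0.0000 [wait]  node(5,4) S=209.4821 payoff=0.0000 vs cont=0.0000 → 0.0000 [wait]  node(5,5) S=251.0618 payoff=0.0000 vs cont=0.0000 → 0.0000 [wait]
k=4: node(4,0) S=111.1549 payoff=29.5051 vs cont=27.2074 → 29.5051 [stop]  node(4,1) S=133.2178 payoff=7.4422 vs cont=9.9529 → 9.9529 [wait]  node(4,2) S=159.6600 payoff=0.0000 vs cont=1.4460 → 1.4460 [wait]  node(4,3) S=191.3506 payoff=0.0000 vs cont=0.0000 → 0.0000 [wait]  node(4,4) S=229.3315 payoff=0.0000 vs cont=0.0000 → 0.0000 [wait]
k=3: node(3,0) S=121.6873 payoff=18.9727 vs cont=18.0801 → 18.9727 [stop]  node(3,1) S=145.8409 payoff=0.0000 vs cont=5.0292 → 5.0292 [wait]  node(3,2) S=174.7886 payoff=0.0000 vs cont=0.6131 → 0.6131 [wait]  node(3,3) S=209.4821 payoff=0.0000 vs cont=0.0000 → 0.0000 [wait]
k=2: node(2,0) S=133.2178 payoff=7.4422 vs cont=10.8588 → 10.8588 [wait]  node(2,1) S=159.6600 payoff=0.0000 vs cont=2.4754 → 2.4754 [wait]  node(2,2) S=191.3506 payoff=0.0000 vs cont=0.2599 → 0.2599 [wait]
k=1: node(1,0) S=145.8409 payoff=0.0000 vs cont=5.9894 → 5.9894 [wait]  node(1,1) S=174.7886 payoff=0.0000 vs cont=1.1950 → 1.1950 [wait]
k=0: node(0,0) S=159.6600 payoff=0.0000 vs cont=3.2082 → 3.2082 [wait]

price = 3.2082
tree:
3.2082
5.9894 1.1950
10.8588 2.4754 0.2599
18.9727 5.0292 0.6131 0.0000
29.5051 9.9529 1.4460 0.0000 0.0000
39.1260 18.9727 3.4106 0.0000 0.0000 0.0000
47.9141 29.5051 8.0441 0.0000 0.0000 0.0000 0.0000
55.9416 39.1260 18.9727 0.0000 0.0000 0.0000 0.0000 0.0000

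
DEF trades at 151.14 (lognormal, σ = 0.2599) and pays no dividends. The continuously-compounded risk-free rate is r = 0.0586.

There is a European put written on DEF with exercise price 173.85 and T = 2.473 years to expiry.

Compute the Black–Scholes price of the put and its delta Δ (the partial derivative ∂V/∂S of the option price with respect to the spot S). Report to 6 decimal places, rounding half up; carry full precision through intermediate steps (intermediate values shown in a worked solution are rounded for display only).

σ√T = 0.2599·√2.473 = 0.408713
d₁ = (ln(S/K) + (r+σ²/2)T) / (σ√T) = (ln(151.14/173.85) + (0.0586+0.2599²/2)·2.473) / 0.408713 = (-0.139986 + 0.228441) / 0.408713 = 0.216422
d₂ = d₁ − σ√T = 0.216422 − 0.408713 = -0.192291
e^{−rT} = 0.865093
N(−d₁) = 0.414329,  N(−d₂) = 0.576243
Put price V = K·e^{−rT}·N(−d₂) − S·N(−d₁) = 86.664875 − 62.621725 = 24.043150
Δ = −N(−d₁) = -0.414329

price = 24.043150
Δ = -0.414329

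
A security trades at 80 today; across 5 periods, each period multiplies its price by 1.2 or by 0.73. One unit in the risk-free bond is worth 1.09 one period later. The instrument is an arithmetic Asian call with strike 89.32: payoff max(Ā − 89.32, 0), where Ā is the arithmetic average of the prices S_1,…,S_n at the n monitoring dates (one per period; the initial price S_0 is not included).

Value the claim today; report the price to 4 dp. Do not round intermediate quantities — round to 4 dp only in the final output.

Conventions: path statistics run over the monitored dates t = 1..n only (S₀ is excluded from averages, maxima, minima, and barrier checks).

price = 13.8032

Risk-neutral up-probability p* = (R−d)/(u−d) = (1.09−0.73)/(1.2−0.73) = 0.7660; the claim prices as the p*-weighted sum of path payoffs discounted by R^5.
Enumerate all 2^5 = 32 price paths (U = up ×1.2, D = down ×0.73); each path with k up-moves has probability p*^k·(1−p*)^(5−k).
DDDDD: Ā=34.2913, payoff=0.0000, prob=0.000702
UDDDD: Ā=56.3693, payoff=0.0000, prob=0.002298
DUDDD: Ā=48.8493, payoff=0.0000, prob=0.002298
UUDDD: Ā=80.3002, payoff=0.0000, prob=0.007521
DDUDD: Ā=43.3597, payoff=0.0000, prob=0.002298
UDUDD: Ā=71.2762, payoff=0.0000, prob=0.007521
DUUDD: Ā=63.7562, payoff=0.0000, prob=0.007521
UUUDD: Ā=104.8047, payoff=15.4847, prob=0.024615
DDDUD: Ā=39.3523, payoff=0.0000, prob=0.002298
UDDUD: Ā=64.6886, payoff=0.0000, prob=0.007521
DUDUD: Ā=57.1686, payoff=0.0000, prob=0.007521
UUDUD: Ā=93.9759, payoff=4.6559, prob=0.024615
DDUUD: Ā=51.6790, payoff=0.0000, prob=0.007521
UDUUD: Ā=84.9519, payoff=0.0000, prob=0.024615
DUUUD: Ā=77.4319, payoff=0.0000, prob=0.024615
UUUUD: Ā=127.2852, payoff=37.9652, prob=0.080559
DDDDU: Ā=36.4269, payoff=0.0000, prob=0.002298
UDDDU: Ā=59.8798, payoff=0.0000, prob=0.007521
DUDDU: Ā=52.3598, payoff=0.0000, prob=0.007521
UUDDU: Ā=86.0708, payoff=0.0000, prob=0.024615
DDUDU: Ā=46.8702, payoff=0.0000, prob=0.007521
UDUDU: Ā=77.0468, payoff=0.0000, prob=0.024615
DUUDU: Ā=69.5268, payoff=0.0000, prob=0.024615
UUUDU: Ā=114.2907, payoff=24.9707, prob=0.080559
DDDUU: Ā=42.8628, payoff=0.0000, prob=0.007521
UDDUU: Ā=70.4593, payoff=0.0000, prob=0.024615
DUDUU: Ā=62.9393, payoff=0.0000, prob=0.024615
UUDUU: Ā=103.4619, payoff=14.1419, prob=0.080559
DDUUU: Ā=57.4497, payoff=0.0000, prob=0.024615
UDUUU: Ā=94.4379, payoff=5.1179, prob=0.080559
DUUUU: Ā=86.9179, payoff=0.0000, prob=0.080559
UUUUU: Ā=142.8787, payoff=53.5587, prob=0.263647
Price = Σ prob·payoff / R^5 = 21.237966 / 1.538624 = 13.8032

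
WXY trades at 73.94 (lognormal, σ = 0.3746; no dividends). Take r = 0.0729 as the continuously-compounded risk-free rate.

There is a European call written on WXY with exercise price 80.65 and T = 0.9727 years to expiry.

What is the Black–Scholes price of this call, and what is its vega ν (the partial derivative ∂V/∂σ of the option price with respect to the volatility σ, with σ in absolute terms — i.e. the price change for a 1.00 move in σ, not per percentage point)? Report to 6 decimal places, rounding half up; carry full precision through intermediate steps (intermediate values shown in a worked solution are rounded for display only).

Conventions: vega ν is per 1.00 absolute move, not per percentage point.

price = 10.338956
ν = 28.802404

σ√T = 0.3746·√0.9727 = 0.369451
d₁ = (ln(S/K) + (r+σ²/2)T) / (σ√T) = (ln(73.94/80.65) + (0.0729+0.3746²/2)·0.9727) / 0.369451 = (-0.086865 + 0.139157) / 0.369451 = 0.141540
d₂ = d₁ − σ√T = 0.141540 − 0.369451 = -0.227911
e^{−rT} = 0.931546
N(d₁) = 0.556278,  N(d₂) = 0.409858
Call price V = S·N(d₁) − K·e^{−rT}·N(d₂) = 41.131217 − 30.792261 = 10.338956
φ(d₁) = (1/√(2π))·e^{−d₁²/2} = 0.394966
ν = S·φ(d₁)·√T = 28.802404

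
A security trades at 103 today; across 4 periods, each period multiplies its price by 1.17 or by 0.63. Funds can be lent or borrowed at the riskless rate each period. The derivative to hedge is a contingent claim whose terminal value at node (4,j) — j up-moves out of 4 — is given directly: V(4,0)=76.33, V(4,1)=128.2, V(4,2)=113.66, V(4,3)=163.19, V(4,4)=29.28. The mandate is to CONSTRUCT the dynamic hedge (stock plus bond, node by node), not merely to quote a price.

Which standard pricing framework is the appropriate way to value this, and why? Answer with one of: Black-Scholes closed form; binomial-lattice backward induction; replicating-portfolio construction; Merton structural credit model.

framework: replicating-portfolio construction

Key observation: a price alone would not answer the question — the per-node share/bond construction on the spot-103, 1.17/0.63 tree is required, and only the replicating-portfolio method yields it.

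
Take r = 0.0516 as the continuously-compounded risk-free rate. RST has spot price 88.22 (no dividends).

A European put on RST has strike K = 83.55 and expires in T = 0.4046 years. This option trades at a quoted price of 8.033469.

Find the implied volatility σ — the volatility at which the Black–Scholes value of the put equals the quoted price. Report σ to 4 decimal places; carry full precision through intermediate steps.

At σ = 0.5093 the Black–Scholes value reproduces the quote:
σ√T = 0.5093·√0.4046 = 0.323956
d₁ = (ln(S/K) + (r+σ²/2)T) / (σ√T) = (ln(88.22/83.55) + (0.0516+0.5093²/2)·0.4046) / 0.323956 = (0.054388 + 0.073351) / 0.323956 = 0.394311
d₂ = d₁ − σ√T = 0.394311 − 0.323956 = 0.070355
e^{−rT} = 0.979339
N(−d₁) = 0.346676,  N(−d₂) = 0.471956
V = K·e^{−rT}·N(−d₂) − S·N(−d₁) = 38.617191 − 30.583722 = 8.033469 (matching the quote); vega is positive throughout, so no other σ reproduces this price

sigma = 0.5093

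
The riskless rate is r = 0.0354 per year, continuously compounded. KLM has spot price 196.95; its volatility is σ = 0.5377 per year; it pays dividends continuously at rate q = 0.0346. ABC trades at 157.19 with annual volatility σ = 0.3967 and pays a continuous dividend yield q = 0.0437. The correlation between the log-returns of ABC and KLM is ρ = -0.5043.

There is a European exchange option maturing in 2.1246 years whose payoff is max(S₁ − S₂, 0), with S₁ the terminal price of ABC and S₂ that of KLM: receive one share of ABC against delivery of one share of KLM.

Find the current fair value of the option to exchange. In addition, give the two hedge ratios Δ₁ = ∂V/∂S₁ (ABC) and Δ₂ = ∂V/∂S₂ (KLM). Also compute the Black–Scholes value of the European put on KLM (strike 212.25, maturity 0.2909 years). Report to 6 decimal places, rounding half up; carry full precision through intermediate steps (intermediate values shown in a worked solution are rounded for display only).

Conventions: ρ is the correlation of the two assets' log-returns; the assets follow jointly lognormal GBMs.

exchange price = 54.362668
Δ1 = 0.592703
Δ2 = -0.197026
price(KLM put K=212.25) = 31.660905

σ_eff = √(σ₁² + σ₂² − 2ρσ₁σ₂) = √(0.3967² + 0.5377² − 2·-0.5043·0.3967·0.5377) = 0.813408
d₁ = (ln(S₁/S₂) + (q₂ − q₁ + σ_eff²/2)T) / (σ_eff√T) = (ln(157.19/196.95) + (0.0346 − 0.0437 + 0.330816)·2.1246) / 1.185624 = 0.386314
d₂ = d₁ − σ_eff√T = 0.386314 − 1.185624 = -0.799310
N(d₁) = 0.650368,  N(d₂) = 0.212055
V = S₁·e^{−q₁T}·N(d₁) − S₂·e^{−q₂T}·N(d₂) = 93.166981 − 38.804313 = 54.362668
Δ₁ = e^{−q₁T}·N(d₁) = 0.592703;  Δ₂ = −e^{−q₂T}·N(d₂) = -0.197026
[vanilla: KLM put K=212.25]
σ√T = 0.5377·√0.2909 = 0.290009
d₁ = (ln(S/K) + (r−q+σ²/2)T) / (σ√T) = (ln(196.95/212.25) + (0.0354−0.0346+0.5377²/2)·0.2909) / 0.290009 = (-0.074815 + 0.042285) / 0.290009 = -0.112167
d₂ = d₁ − σ√T = -0.112167 − 0.290009 = -0.402176
e^{−rT} = 0.989755
e^{−qT} = 0.989985
N(−d₁) = 0.544655,  N(−d₂) = 0.656223
price = K·e^{−rT}·N(−d₂) − S·e^{−qT}·N(−d₁) = 137.856354 − 106.195449 = 31.660905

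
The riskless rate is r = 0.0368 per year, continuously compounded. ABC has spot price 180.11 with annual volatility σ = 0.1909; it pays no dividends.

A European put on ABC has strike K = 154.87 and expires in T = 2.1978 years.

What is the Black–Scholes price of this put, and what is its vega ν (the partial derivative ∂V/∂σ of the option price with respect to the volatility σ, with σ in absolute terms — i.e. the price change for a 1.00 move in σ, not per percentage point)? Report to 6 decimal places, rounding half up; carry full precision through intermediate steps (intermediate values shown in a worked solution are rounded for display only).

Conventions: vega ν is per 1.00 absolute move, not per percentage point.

price = 5.242406
ν = 67.142255

σ√T = 0.1909·√2.1978 = 0.283009
d₁ = (ln(S/K) + (r+σ²/2)T) / (σ√T) = (ln(180.11/154.87) + (0.0368+0.1909²/2)·2.1978) / 0.283009 = (0.150982 + 0.120926) / 0.283009 = 0.960775
d₂ = d₁ − σ√T = 0.960775 − 0.283009 = 0.677766
e^{−rT} = 0.922305
N(−d₁) = 0.168333,  N(−d₂) = 0.248960
Put price V = K·e^{−rT}·N(−d₂) − S·N(−d₁) = 35.560811 − 30.318404 = 5.242406
φ(d₁) = (1/√(2π))·e^{−d₁²/2} = 0.251457
ν = S·φ(d₁)·√T = 67.142255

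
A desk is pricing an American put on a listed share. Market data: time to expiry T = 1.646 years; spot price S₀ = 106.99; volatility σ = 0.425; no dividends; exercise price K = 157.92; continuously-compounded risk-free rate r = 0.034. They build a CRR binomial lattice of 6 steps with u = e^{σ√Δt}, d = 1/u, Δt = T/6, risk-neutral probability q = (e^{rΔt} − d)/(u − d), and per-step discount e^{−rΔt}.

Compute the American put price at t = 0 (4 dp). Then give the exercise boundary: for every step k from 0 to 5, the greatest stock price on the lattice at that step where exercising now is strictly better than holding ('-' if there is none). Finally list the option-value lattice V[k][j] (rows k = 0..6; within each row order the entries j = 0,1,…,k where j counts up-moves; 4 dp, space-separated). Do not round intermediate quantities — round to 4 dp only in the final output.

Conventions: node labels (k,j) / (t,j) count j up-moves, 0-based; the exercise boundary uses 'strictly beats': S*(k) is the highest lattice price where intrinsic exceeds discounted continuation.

price = 55.9271
boundary = - 85.6384 68.5479 85.6384 106.9900 85.6384
tree:
55.9271
72.2816 38.2710
89.3721 53.7540 21.2602
103.0520 72.2816 33.5584 7.5644
114.0018 89.3721 50.9300 14.2837 0.0000
122.7664 103.0520 72.2816 26.9717 0.0000 0.0000
129.7819 114.0018 89.3721 50.9300 0.0000 0.0000 0.0000

Δt=0.27433  u=1.24932  d=0.80043  q=0.46545  discount=0.99072
step 6 (expiry): payoffs max(K−S,0) = 129.7819 114.0018 89.3721 50.9300 0.0000 0.0000 0.0000
step 5: (k=5,j=0): S=35.1536, K−S=122.7664, hold=121.3003 ⇒ V=122.7664 exercise | (k=5,j=1): S=54.8680, K−S=103.0520, hold=101.5859 ⇒ V=103.0520 exercise | (k=5,j=2): S=85.6384, K−S=72.2816, hold=70.8155 ⇒ V=72.2816 exercise | (k=5,j=3): S=133.6650, K−S=24.2550, hold=26.9717 ⇒ V=26.9717 continue | (k=5,j=4): S=208.6254, K−S=0.0000, hold=0.0000 ⇒ V=0.0000 continue | (k=5,j=5): S=325.6240, K−S=0.0000, hold=0.0000 ⇒ V=0.0000 continue  boundary S*=85.6384
step 4: (k=4,j=0): S=43.9182, K−S=114.0018, hold=112.5357 ⇒ V=114.0018 exercise | (k=4,j=1): S=68.5479, K−S=89.3721, hold=87.9060 ⇒ V=89.3721 exercise | (k=4,j=2): S=106.9900, K−S=50.9300, hold=50.7166 ⇒ V=50.9300 exercise | (k=4,j=3): S=166.9908, K−S=0.0000, hold=14.2837 ⇒ V=14.2837 continue | (k=4,j=4): S=260.6404, K−S=0.0000, hold=0.0000 ⇒ V=0.0000 continue  boundary S*=106.9900
step 3: (k=3,j=0): S=54.8680, K−S=103.0520, hold=101.5859 ⇒ V=103.0520 exercise | (k=3,j=1): S=85.6384, K−S=72.2816, hold=70.8155 ⇒ V=72.2816 exercise | (k=3,j=2): S=133.6650, K−S=24.2550, hold=33.5584 ⇒ V=33.5584 continue | (k=3,j=3): S=208.6254, K−S=0.0000, hold=7.5644 ⇒ V=7.5644 continue  boundary S*=85.6384
step 2: (k=2,j=0): S=68.5479, K−S=89.3721, hold=87.9060 ⇒ V=89.3721 exercise | (k=2,j=1): S=106.9900, K−S=50.9300, hold=53.7540 ⇒ V=53.7540 continue | (k=2,j=2): S=166.9908, K−S=0.0000, hold=21.2602 ⇒ V=21.2602 continue  boundary S*=68.5479
step 1: (k=1,j=0): S=85.6384, K−S=72.2816, hold=72.1177 ⇒ V=72.2816 exercise | (k=1,j=1): S=133.6650, K−S=24.2550, hold=38.2710 ⇒ V=38.2710 continue  boundary S*=85.6384
step 0: (k=0,j=0): S=106.9900, K−S=50.9300, hold=55.9271 ⇒ V=55.9271 continue  boundary S*=-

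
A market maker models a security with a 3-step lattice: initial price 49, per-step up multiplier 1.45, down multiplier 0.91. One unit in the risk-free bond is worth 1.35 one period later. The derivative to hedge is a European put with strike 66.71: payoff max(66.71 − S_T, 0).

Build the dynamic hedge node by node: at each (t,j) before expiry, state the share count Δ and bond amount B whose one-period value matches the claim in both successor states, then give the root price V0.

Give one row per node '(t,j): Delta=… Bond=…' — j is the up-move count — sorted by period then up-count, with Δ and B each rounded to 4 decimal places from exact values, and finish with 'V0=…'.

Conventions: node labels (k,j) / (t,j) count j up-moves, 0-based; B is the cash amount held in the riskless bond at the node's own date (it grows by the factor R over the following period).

(0,0): Delta=-0.0649 Bond=3.5230
(1,0): Delta=-0.3222 Bond=16.2306
(1,1): Delta=-0.0282 Bond=2.1482
(2,0): Delta=-1.0000 Bond=49.4148
(2,1): Delta=-0.2255 Bond=15.6606
(2,2): Delta=0.0000 Bond=0.0000
V0=0.3451

Arbitrage-free pricing uses the up-move probability p* = (R−d)/(u−d) = 0.8148, discounting each step at R = 1.35.
At maturity the claim pays: V(3,0)=29.7850, V(3,1)=7.8735, V(3,2)=0.0000, V(3,3)=0.0000
Node (2,0) S=40.5769: V=(p*·7.8735+(1−p*)·29.7850)/1.35=8.8379; Δ=(7.8735−29.7850)/(58.8365−36.9250)=-1.0000; B=V−Δ·S=49.4148
Node (2,1) S=64.6555: V=(p*·0.0000+(1−p*)·7.8735)/1.35=1.0800; Δ=(0.0000−7.8735)/(93.7505−58.8365)=-0.2255; B=V−Δ·S=15.6606
Node (2,2) S=103.0225: V=(p*·0.0000+(1−p*)·0.0000)/1.35=0.0000; Δ=(0.0000−0.0000)/(149.3826−93.7505)=0.0000; B=V−Δ·S=0.0000
Node (1,0) S=44.5900: V=(p*·1.0800+(1−p*)·8.8379)/1.35=1.8642; Δ=(1.0800−8.8379)/(64.6555−40.5769)=-0.3222; B=V−Δ·S=16.2306
Node (1,1) S=71.0500: V=(p*·0.0000+(1−p*)·1.0800)/1.35=0.1482; Δ=(0.0000−1.0800)/(103.0225−64.6555)=-0.0282; B=V−Δ·S=2.1482
Node (0,0) S=49.0000: V=(p*·0.1482+(1−p*)·1.8642)/1.35=0.3451; Δ=(0.1482−1.8642)/(71.0500−44.5900)=-0.0649; B=V−Δ·S=3.5230
Check: Δ(0,0)·S0 + B(0,0) = 0.3451 = V0.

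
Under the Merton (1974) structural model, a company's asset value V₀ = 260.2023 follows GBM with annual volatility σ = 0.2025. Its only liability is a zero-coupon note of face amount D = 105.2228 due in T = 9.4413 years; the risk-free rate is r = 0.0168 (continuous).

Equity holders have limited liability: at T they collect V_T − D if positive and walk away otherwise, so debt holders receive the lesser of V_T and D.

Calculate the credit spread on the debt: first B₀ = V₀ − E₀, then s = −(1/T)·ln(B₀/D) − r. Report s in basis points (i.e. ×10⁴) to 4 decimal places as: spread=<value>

spread=19.4850

With assets at 260.2023 and a single debt payment of 105.2228 at 9.4413 years:
d₁ = [ln(V₀/D) + (r + σ²/2)T] / (σ√T)
   = [ln(260.2023/105.2228) + (0.0168 + 0.5·0.2025²)·9.4413] / (0.2025·√9.4413)
   = [0.905379 + 0.352190] / 0.622216 = 2.021115
d₂ = d₁ − σ√T = 2.021115 − 0.622216 = 1.398899
N(d₁) = 0.978366,  N(d₂) = 0.919078,  e^(−rT) = 0.853326
E₀ = V₀·N(d₁) − D·e^(−rT)·N(d₂)
   = 260.2023·0.978366 − 105.2228·0.853326·0.919078 = 172.049665
B₀ = V₀ − E₀ = 260.2023 − 172.049665 = 88.152635
spread = −(1/T)·ln(B₀/D) − r = −(1/9.4413)·ln(88.152635/105.2228) − 0.0168 = 0.00194850
in basis points: 0.00194850 × 10⁴ = 19.4850 bp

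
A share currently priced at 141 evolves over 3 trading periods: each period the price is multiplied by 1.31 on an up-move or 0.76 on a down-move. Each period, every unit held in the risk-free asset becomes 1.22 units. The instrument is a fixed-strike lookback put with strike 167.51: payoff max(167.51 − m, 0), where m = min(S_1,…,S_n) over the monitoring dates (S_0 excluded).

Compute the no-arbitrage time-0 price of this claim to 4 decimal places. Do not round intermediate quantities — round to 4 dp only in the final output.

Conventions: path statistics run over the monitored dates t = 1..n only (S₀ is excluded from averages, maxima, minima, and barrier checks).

price = 8.3310

No-arbitrage gives p* = (R−d)/(u−d) = 0.8364: enumerate every path, weight its payoff by its p*-probability, and discount by R^3.
Enumerate all 2^3 = 8 price paths (U = up ×1.31, D = down ×0.76); each path with k up-moves has probability p*^k·(1−p*)^(3−k).
DDD: m=61.8956, payoff=105.6144, prob=0.004382
UDD: m=106.6885, payoff=60.8215, prob=0.022395
DUD: m=106.6885, payoff=60.8215, prob=0.022395
UUD: m=183.8973, payoff=0.0000, prob=0.114464
DDU: m=81.4416, payoff=86.0684, prob=0.022395
UDU: m=140.3796, payoff=27.1304, prob=0.114464
DUU: m=107.1600, payoff=60.3500, prob=0.114464
UUU: m=184.7100, payoff=0.0000, prob=0.585040
Price = Σ prob·payoff / R^3 = 15.127888 / 1.815848 = 8.3310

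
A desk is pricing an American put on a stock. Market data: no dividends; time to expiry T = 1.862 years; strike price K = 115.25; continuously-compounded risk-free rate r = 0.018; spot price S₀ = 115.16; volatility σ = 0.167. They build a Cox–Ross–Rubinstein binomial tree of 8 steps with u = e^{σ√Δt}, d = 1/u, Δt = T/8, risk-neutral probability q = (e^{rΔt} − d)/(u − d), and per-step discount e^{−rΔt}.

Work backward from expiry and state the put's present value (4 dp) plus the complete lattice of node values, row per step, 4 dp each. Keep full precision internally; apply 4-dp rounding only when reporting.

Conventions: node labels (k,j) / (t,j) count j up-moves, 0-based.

Δt=0.23275, u=1.08390, d=0.92259, q=0.50590, disc=e^(-rΔt)=0.99582
k=8 terminal: V=max(K-S,0) → 54.8022 44.2332 31.8164 17.2285 0.0900 0.0000 0.0000 0.0000 0.0000
k=7: j=0 S=65.5195 intr=49.7305 cont=49.2487 V=49.7305[EX]; j=1 S=76.9752 intr=38.2748 cont=37.7929 V=38.2748[EX]; j=2 S=90.4339 intr=24.8161 cont=24.3343 V=24.8161[EX]; j=3 S=106.2457 intr=9.0043 cont=8.5224 V=9.0043[EX]; j=4 S=124.8222 intr=0.0000 cont=0.0443 V=0.0443[hold]; j=5 S=146.6466 intr=0.0000 cont=0.0000 V=0.0000[hold]; j=6 S=172.2869 intr=0.0000 cont=0.0000 V=0.0000[hold]; j=7 S=202.4103 intr=0.0000 cont=0.0000 V=0.0000[hold]
k=6: j=0 S=71.0168 intr=44.2332 cont=43.7514 V=44.2332[EX]; j=1 S=83.4336 intr=31.8164 cont=31.3345 V=31.8164[EX]; j=2 S=98.0215 intr=17.2285 cont=16.7467 V=17.2285[EX]; j=3 S=115.1600 intr=0.0900 cont=4.4528 V=4.4528[hold]; j=4 S=135.2951 intr=0.0000 cont=0.0218 V=0.0218[hold]; j=5 S=158.9506 intr=0.0000 cont=0.0000 V=0.0000[hold]; j=6 S=186.7422 intr=0.0000 cont=0.0000 V=0.0000[hold]
k=5: j=0 S=76.9752 intr=38.2748 cont=37.7929 V=38.2748[EX]; j=1 S=90.4339 intr=24.8161 cont=24.3343 V=24.8161[EX]; j=2 S=106.2457 intr=9.0043 cont=10.7203 V=10.7203[hold]; j=3 S=124.8222 intr=0.0000 cont=2.2019 V=2.2019[hold]; j=4 S=146.6466 intr=0.0000 cont=0.0107 V=0.0107[hold]; j=5 S=172.2869 intr=0.0000 cont=0.0000 V=0.0000[hold]
k=4: j=0 S=83.4336 intr=31.8164 cont=31.3345 V=31.8164[EX]; j=1 S=98.0215 intr=17.2285 cont=17.6112 V=17.6112[hold]; j=2 S=115.1600 intr=0.0900 cont=6.3841 V=6.3841[hold]; j=3 S=135.2951 intr=0.0000 cont=1.0888 V=1.0888[hold]; j=4 S=158.9506 intr=0.0000 cont=0.0053 V=0.0053[hold]
k=3: j=0 S=90.4339 intr=24.8161 cont=24.5271 V=24.8161[EX]; j=1 S=106.2457 intr=9.0043 cont=11.8816 V=11.8816[hold]; j=2 S=124.8222 intr=0.0000 cont=3.6897 V=3.6897[hold]; j=3 S=146.6466 intr=0.0000 cont=0.5384 V=0.5384[hold]
k=2: j=0 S=98.0215 intr=17.2285 cont=18.1962 V=18.1962[hold]; j=1 S=115.1600 intr=0.0900 cont=7.7050 V=7.7050[hold]; j=2 S=135.2951 intr=0.0000 cont=2.0867 V=2.0867[hold]
k=1: j=0 S=106.2457 intr=9.0043 cont=12.8349 V=12.8349[hold]; j=1 S=124.8222 intr=0.0000 cont=4.8424 V=4.8424[hold]
k=0: j=0 S=115.1600 intr=0.0900 cont=8.7548 V=8.7548[hold]

price = 8.7548
tree:
8.7548
12.8349 4.8424
18.1962 7.7050 2.0867
24.8161 11.8816 3.6897 0.5384
31.8164 17.6112 6.3841 1.0888 0.0053
38.2748 24.8161 10.7203 2.2019 0.0107 0.0000
44.2332 31.8164 17.2285 4.4528 0.0218 0.0000 0.0000
49.7305 38.2748 24.8161 9.0043 0.0443 0.0000 0.0000 0.0000
54.8022 44.2332 31.8164 17.2285 0.0900 0.0000 0.0000 0.0000 0.0000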